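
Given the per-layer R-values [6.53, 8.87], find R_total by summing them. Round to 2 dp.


R_total = 6.53 + 8.87 = 15.40

15.40


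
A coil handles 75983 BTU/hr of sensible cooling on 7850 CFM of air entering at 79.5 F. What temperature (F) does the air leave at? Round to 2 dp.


dT = 75983/(1.08*7850) = 8.9624
T_leave = 79.5 - 8.9624 = 70.54 F

70.54 F


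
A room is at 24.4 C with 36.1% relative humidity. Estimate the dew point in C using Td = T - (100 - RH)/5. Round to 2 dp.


Td = 24.4 - (100-36.1)/5 = 11.62 C

11.62 C


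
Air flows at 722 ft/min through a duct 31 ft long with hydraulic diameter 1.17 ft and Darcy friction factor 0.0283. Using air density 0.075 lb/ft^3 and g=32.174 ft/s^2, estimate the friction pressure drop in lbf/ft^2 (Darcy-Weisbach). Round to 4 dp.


v_fps = 722/60 = 12.0333 ft/s
dp = 0.0283*(31/1.17)*0.075*12.0333^2/(2*32.174) = 0.1265 lbf/ft^2

0.1265 lbf/ft^2


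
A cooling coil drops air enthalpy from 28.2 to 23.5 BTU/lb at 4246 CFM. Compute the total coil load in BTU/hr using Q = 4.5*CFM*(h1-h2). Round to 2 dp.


Q = 4.5 * 4246 * (28.2 - 23.5) = 89802.90 BTU/hr

89802.90 BTU/hr


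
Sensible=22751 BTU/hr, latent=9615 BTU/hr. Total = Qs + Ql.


Qt = 22751 + 9615 = 32366 BTU/hr

32366 BTU/hr


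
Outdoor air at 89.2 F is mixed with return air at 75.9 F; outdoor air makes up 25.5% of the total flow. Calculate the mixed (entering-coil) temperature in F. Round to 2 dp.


T_mix = 75.9 + (25.5/100)*(89.2-75.9) = 79.29 F

79.29 F


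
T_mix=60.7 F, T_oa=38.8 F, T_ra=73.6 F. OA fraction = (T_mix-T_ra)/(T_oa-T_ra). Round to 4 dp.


frac = (60.7 - 73.6) / (38.8 - 73.6) = 0.3707

0.3707


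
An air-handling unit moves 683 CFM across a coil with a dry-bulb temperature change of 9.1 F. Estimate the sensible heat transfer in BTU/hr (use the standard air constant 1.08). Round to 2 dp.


Q = 1.08 * 683 * 9.1 = 6712.52 BTU/hr

6712.52 BTU/hr


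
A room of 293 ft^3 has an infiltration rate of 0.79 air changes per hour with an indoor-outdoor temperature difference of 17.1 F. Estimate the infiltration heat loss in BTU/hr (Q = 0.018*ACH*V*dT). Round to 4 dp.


Q = 0.018 * 0.79 * 293 * 17.1 = 71.2465 BTU/hr

71.2465 BTU/hr


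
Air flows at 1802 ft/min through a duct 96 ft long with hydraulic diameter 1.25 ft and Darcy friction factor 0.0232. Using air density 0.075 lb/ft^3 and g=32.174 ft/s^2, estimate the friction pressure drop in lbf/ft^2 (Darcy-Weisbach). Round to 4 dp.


v_fps = 1802/60 = 30.0333 ft/s
dp = 0.0232*(96/1.25)*0.075*30.0333^2/(2*32.174) = 1.8732 lbf/ft^2

1.8732 lbf/ft^2


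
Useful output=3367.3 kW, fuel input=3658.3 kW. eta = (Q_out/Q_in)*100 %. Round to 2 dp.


eta = (3367.3/3658.3)*100 = 92.05 %

92.05 %


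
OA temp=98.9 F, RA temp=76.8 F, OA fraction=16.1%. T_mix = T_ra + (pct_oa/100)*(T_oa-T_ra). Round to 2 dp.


T_mix = 76.8 + (16.1/100)*(98.9-76.8) = 80.36 F

80.36 F


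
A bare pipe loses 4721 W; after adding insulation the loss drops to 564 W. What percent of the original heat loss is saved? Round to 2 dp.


Savings = ((4721-564)/4721)*100 = 88.05 %

88.05 %


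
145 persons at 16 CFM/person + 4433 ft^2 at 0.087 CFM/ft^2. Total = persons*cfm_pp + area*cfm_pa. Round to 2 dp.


Total = 145*16 + 4433*0.087 = 2705.67 CFM

2705.67 CFM


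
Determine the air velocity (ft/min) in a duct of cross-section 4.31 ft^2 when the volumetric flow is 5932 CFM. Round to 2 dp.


V = 5932 / 4.31 = 1376.33 ft/min

1376.33 ft/min


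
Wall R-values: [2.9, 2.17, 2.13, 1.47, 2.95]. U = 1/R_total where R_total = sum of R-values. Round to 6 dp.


R_total = 2.9 + 2.17 + 2.13 + 1.47 + 2.95 = 11.62
U = 1/11.62 = 0.086059

0.086059


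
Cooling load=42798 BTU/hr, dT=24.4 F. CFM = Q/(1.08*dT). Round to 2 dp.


CFM = 42798 / (1.08 * 24.4) = 1624.09

1624.09 CFM


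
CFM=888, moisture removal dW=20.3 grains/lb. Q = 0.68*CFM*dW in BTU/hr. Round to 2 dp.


Q = 0.68 * 888 * 20.3 = 12257.95 BTU/hr

12257.95 BTU/hr


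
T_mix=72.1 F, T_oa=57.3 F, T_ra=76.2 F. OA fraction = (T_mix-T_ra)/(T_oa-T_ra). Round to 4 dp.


frac = (72.1 - 76.2) / (57.3 - 76.2) = 0.2169

0.2169


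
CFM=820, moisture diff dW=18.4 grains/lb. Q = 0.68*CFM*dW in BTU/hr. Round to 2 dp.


Q = 0.68 * 820 * 18.4 = 10259.84 BTU/hr

10259.84 BTU/hr


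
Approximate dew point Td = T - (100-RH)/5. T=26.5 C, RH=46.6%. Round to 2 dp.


Td = 26.5 - (100-46.6)/5 = 15.82 C

15.82 C


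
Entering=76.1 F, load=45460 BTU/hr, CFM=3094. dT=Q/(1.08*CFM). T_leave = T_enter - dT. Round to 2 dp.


dT = 45460/(1.08*3094) = 13.6046
T_leave = 76.1 - 13.6046 = 62.50 F

62.50 F


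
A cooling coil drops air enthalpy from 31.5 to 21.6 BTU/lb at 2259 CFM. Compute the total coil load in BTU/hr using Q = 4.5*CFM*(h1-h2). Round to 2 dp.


Q = 4.5 * 2259 * (31.5 - 21.6) = 100638.45 BTU/hr

100638.45 BTU/hr


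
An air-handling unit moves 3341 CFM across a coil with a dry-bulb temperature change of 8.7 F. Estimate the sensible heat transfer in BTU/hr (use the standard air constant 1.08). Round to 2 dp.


Q = 1.08 * 3341 * 8.7 = 31392.04 BTU/hr

31392.04 BTU/hr


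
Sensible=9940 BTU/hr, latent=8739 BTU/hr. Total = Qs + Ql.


Qt = 9940 + 8739 = 18679 BTU/hr

18679 BTU/hr


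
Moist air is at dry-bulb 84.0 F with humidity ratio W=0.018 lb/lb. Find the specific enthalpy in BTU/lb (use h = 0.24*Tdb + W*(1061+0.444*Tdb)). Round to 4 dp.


h = 0.24*84.0 + 0.018*(1061+0.444*84.0) = 39.9293 BTU/lb

39.9293 BTU/lb


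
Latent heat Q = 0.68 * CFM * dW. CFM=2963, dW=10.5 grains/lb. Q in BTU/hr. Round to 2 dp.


Q = 0.68 * 2963 * 10.5 = 21155.82 BTU/hr

21155.82 BTU/hr


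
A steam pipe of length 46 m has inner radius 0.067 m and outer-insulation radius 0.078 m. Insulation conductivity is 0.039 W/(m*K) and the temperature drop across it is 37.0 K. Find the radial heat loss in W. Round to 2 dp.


Q = 2*pi*0.039*46*37.0/ln(0.078/0.067) = 2743.56 W

2743.56 W


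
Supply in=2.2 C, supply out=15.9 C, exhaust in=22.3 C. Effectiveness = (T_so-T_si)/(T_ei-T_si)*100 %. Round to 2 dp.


eff = (15.9-2.2)/(22.3-2.2)*100 = 68.16 %

68.16 %


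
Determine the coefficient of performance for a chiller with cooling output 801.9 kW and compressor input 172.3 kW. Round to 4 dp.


COP = 801.9 / 172.3 = 4.6541

4.6541


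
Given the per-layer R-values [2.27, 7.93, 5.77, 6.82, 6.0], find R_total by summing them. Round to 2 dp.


R_total = 2.27 + 7.93 + 5.77 + 6.82 + 6.0 = 28.79

28.79


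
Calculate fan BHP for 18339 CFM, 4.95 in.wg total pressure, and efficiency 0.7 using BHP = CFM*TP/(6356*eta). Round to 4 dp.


BHP = 18339 * 4.95 / (6356 * 0.7) = 20.4032 hp

20.4032 hp


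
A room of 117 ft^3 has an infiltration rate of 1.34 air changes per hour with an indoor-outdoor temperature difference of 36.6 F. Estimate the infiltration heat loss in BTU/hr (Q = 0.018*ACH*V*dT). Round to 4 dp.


Q = 0.018 * 1.34 * 117 * 36.6 = 103.2867 BTU/hr

103.2867 BTU/hr


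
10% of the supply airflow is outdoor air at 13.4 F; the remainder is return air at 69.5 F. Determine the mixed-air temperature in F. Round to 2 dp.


T_mix = 0.1*13.4 + 0.9*69.5 = 63.89 F

63.89 F


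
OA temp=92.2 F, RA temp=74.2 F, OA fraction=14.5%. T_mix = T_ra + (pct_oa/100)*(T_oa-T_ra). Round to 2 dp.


T_mix = 74.2 + (14.5/100)*(92.2-74.2) = 76.81 F

76.81 F


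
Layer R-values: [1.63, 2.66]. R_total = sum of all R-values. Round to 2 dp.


R_total = 1.63 + 2.66 = 4.29

4.29


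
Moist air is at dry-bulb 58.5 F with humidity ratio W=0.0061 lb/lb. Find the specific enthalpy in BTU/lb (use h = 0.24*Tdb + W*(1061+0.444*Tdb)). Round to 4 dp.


h = 0.24*58.5 + 0.0061*(1061+0.444*58.5) = 20.6705 BTU/lb

20.6705 BTU/lb


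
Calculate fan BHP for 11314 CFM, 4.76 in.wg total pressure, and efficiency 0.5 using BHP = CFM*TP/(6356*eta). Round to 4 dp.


BHP = 11314 * 4.76 / (6356 * 0.5) = 16.9461 hp

16.9461 hp


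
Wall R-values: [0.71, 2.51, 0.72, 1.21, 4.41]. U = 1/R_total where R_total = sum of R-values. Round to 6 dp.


R_total = 0.71 + 2.51 + 0.72 + 1.21 + 4.41 = 9.56
U = 1/9.56 = 0.104603

0.104603


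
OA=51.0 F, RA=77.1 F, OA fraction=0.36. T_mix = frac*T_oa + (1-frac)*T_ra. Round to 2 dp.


T_mix = 0.36*51.0 + 0.64*77.1 = 67.70 F

67.70 F


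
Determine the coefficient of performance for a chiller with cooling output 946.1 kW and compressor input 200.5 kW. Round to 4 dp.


COP = 946.1 / 200.5 = 4.7187

4.7187


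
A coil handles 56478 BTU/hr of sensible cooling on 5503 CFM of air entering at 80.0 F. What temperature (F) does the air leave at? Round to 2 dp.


dT = 56478/(1.08*5503) = 9.5029
T_leave = 80.0 - 9.5029 = 70.50 F

70.50 F


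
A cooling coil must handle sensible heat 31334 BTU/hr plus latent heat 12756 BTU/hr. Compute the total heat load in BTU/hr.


Qt = 31334 + 12756 = 44090 BTU/hr

44090 BTU/hr


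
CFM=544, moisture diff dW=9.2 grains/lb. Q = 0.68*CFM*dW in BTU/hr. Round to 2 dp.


Q = 0.68 * 544 * 9.2 = 3403.26 BTU/hr

3403.26 BTU/hr


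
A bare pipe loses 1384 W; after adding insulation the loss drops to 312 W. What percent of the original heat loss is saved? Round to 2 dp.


Savings = ((1384-312)/1384)*100 = 77.46 %

77.46 %


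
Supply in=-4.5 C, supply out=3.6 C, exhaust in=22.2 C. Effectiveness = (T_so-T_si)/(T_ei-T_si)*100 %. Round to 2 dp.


eff = (3.6-(-4.5))/(22.2-(-4.5))*100 = 30.34 %

30.34 %


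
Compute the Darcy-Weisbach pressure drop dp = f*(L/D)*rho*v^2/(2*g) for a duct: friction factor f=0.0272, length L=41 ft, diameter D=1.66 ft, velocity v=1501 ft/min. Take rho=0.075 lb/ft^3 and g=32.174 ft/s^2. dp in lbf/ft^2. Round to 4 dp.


v_fps = 1501/60 = 25.0167 ft/s
dp = 0.0272*(41/1.66)*0.075*25.0167^2/(2*32.174) = 0.4900 lbf/ft^2

0.4900 lbf/ft^2


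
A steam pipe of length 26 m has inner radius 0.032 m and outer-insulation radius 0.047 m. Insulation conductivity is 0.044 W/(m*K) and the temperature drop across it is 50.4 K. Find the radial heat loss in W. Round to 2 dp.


Q = 2*pi*0.044*26*50.4/ln(0.047/0.032) = 942.41 W

942.41 W


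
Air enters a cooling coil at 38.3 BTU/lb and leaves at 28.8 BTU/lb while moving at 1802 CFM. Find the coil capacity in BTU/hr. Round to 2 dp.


Q = 4.5 * 1802 * (38.3 - 28.8) = 77035.50 BTU/hr

77035.50 BTU/hr


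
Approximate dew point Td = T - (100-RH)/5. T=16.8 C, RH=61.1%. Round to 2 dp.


Td = 16.8 - (100-61.1)/5 = 9.02 C

9.02 C


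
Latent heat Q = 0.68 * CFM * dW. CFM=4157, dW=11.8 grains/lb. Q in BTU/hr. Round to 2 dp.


Q = 0.68 * 4157 * 11.8 = 33355.77 BTU/hr

33355.77 BTU/hr


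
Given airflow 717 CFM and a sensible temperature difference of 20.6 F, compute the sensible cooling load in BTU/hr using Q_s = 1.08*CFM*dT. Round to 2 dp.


Q = 1.08 * 717 * 20.6 = 15951.82 BTU/hr

15951.82 BTU/hr


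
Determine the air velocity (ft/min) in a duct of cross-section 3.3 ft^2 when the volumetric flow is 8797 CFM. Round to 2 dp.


V = 8797 / 3.3 = 2665.76 ft/min

2665.76 ft/min


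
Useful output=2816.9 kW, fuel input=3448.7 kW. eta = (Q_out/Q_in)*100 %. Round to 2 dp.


eta = (2816.9/3448.7)*100 = 81.68 %

81.68 %


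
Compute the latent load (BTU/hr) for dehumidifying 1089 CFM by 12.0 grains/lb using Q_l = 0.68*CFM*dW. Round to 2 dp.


Q = 0.68 * 1089 * 12.0 = 8886.24 BTU/hr

8886.24 BTU/hr


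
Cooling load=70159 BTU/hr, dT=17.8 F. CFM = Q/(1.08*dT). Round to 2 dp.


CFM = 70159 / (1.08 * 17.8) = 3649.55

3649.55 CFM


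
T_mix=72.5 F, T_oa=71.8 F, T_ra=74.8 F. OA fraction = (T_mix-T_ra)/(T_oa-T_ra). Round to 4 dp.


frac = (72.5 - 74.8) / (71.8 - 74.8) = 0.7667

0.7667


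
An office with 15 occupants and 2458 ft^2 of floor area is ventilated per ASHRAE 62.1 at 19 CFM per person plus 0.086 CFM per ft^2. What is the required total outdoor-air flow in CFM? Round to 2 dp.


Total = 15*19 + 2458*0.086 = 496.39 CFM

496.39 CFM


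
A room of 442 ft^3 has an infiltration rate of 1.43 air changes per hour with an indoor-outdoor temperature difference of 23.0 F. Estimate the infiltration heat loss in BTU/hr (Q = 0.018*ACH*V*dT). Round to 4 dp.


Q = 0.018 * 1.43 * 442 * 23.0 = 261.6728 BTU/hr

261.6728 BTU/hr


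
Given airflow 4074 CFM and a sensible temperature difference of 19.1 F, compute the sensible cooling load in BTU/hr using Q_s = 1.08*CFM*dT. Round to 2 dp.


Q = 1.08 * 4074 * 19.1 = 84038.47 BTU/hr

84038.47 BTU/hr


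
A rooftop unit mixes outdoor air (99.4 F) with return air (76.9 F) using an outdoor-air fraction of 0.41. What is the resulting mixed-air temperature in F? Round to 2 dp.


T_mix = 0.41*99.4 + 0.59*76.9 = 86.13 F

86.13 F


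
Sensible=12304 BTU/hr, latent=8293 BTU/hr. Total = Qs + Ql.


Qt = 12304 + 8293 = 20597 BTU/hr

20597 BTU/hr


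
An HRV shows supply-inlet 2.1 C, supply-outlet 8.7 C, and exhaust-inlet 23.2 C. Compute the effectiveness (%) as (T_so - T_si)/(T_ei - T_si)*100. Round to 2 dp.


eff = (8.7-2.1)/(23.2-2.1)*100 = 31.28 %

31.28 %


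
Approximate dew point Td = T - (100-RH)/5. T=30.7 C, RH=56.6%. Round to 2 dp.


Td = 30.7 - (100-56.6)/5 = 22.02 C

22.02 C


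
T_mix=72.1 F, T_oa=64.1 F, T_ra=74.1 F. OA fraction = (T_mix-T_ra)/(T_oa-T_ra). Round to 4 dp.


frac = (72.1 - 74.1) / (64.1 - 74.1) = 0.2000

0.2000


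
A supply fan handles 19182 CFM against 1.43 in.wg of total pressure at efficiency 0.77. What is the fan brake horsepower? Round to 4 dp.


BHP = 19182 * 1.43 / (6356 * 0.77) = 5.6047 hp

5.6047 hp


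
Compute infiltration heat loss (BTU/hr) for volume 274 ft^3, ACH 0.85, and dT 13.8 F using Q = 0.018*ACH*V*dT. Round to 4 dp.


Q = 0.018 * 0.85 * 274 * 13.8 = 57.8524 BTU/hr

57.8524 BTU/hr


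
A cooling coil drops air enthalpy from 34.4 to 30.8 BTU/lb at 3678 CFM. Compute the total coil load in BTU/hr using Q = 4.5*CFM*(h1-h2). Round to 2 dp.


Q = 4.5 * 3678 * (34.4 - 30.8) = 59583.60 BTU/hr

59583.60 BTU/hr


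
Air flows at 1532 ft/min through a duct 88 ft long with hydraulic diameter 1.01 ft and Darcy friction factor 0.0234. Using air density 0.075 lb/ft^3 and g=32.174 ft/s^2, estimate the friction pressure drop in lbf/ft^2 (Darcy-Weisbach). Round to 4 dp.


v_fps = 1532/60 = 25.5333 ft/s
dp = 0.0234*(88/1.01)*0.075*25.5333^2/(2*32.174) = 1.5492 lbf/ft^2

1.5492 lbf/ft^2


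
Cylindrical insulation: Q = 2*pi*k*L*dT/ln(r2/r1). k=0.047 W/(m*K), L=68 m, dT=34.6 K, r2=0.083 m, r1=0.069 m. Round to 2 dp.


Q = 2*pi*0.047*68*34.6/ln(0.083/0.069) = 3761.11 W

3761.11 W


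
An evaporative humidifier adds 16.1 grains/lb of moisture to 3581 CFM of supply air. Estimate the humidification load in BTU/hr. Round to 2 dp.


Q = 0.68 * 3581 * 16.1 = 39204.79 BTU/hr

39204.79 BTU/hr


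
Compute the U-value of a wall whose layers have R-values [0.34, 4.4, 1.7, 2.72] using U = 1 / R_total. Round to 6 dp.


R_total = 0.34 + 4.4 + 1.7 + 2.72 = 9.16
U = 1/9.16 = 0.109170

0.109170


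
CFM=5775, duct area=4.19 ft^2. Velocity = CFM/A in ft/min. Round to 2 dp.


V = 5775 / 4.19 = 1378.28 ft/min

1378.28 ft/min


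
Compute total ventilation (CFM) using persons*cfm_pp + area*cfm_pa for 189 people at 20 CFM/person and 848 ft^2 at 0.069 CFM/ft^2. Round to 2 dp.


Total = 189*20 + 848*0.069 = 3838.51 CFM

3838.51 CFM


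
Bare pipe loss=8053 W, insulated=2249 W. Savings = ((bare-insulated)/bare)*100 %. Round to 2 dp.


Savings = ((8053-2249)/8053)*100 = 72.07 %

72.07 %


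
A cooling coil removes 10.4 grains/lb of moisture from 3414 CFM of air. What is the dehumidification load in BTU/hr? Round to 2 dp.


Q = 0.68 * 3414 * 10.4 = 24143.81 BTU/hr

24143.81 BTU/hr


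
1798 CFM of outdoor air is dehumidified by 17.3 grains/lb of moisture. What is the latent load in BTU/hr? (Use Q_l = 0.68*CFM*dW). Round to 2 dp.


Q = 0.68 * 1798 * 17.3 = 21151.67 BTU/hr

21151.67 BTU/hr


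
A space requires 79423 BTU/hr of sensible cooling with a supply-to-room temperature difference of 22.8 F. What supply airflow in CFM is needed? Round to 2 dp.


CFM = 79423 / (1.08 * 22.8) = 3225.43

3225.43 CFM


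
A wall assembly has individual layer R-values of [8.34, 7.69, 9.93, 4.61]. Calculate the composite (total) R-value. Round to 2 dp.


R_total = 8.34 + 7.69 + 9.93 + 4.61 = 30.57

30.57


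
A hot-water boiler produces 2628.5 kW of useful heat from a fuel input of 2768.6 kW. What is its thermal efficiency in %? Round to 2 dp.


eta = (2628.5/2768.6)*100 = 94.94 %

94.94 %


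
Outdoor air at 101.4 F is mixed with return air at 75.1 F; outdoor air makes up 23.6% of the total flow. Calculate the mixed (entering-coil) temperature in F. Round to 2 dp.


T_mix = 75.1 + (23.6/100)*(101.4-75.1) = 81.31 F

81.31 F


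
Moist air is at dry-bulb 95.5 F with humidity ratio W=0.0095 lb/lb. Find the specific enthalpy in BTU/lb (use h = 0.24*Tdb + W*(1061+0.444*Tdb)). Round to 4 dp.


h = 0.24*95.5 + 0.0095*(1061+0.444*95.5) = 33.4023 BTU/lb

33.4023 BTU/lb


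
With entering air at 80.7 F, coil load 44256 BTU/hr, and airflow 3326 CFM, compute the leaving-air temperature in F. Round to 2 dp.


dT = 44256/(1.08*3326) = 12.3204
T_leave = 80.7 - 12.3204 = 68.38 F

68.38 F


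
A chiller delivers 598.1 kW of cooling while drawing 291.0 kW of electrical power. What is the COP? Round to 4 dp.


COP = 598.1 / 291.0 = 2.0553

2.0553


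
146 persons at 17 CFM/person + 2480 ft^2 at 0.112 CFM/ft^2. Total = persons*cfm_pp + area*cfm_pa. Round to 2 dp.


Total = 146*17 + 2480*0.112 = 2759.76 CFM

2759.76 CFM


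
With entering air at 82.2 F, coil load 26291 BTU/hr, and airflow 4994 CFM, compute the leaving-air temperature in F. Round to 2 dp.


dT = 26291/(1.08*4994) = 4.8746
T_leave = 82.2 - 4.8746 = 77.33 F

77.33 F


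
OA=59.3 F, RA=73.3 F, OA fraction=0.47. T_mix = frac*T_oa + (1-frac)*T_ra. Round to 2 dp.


T_mix = 0.47*59.3 + 0.53*73.3 = 66.72 F

66.72 F


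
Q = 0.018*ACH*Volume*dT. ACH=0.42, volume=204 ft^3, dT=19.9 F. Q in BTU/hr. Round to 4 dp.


Q = 0.018 * 0.42 * 204 * 19.9 = 30.6906 BTU/hr

30.6906 BTU/hr


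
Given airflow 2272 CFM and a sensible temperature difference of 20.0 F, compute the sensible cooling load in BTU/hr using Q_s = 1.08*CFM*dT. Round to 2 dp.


Q = 1.08 * 2272 * 20.0 = 49075.20 BTU/hr

49075.20 BTU/hr


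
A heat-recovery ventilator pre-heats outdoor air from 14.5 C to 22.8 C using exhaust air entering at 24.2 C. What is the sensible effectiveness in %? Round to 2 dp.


eff = (22.8-14.5)/(24.2-14.5)*100 = 85.57 %

85.57 %


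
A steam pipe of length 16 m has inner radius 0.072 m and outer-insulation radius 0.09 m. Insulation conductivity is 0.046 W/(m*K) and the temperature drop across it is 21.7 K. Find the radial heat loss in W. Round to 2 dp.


Q = 2*pi*0.046*16*21.7/ln(0.09/0.072) = 449.71 W

449.71 W


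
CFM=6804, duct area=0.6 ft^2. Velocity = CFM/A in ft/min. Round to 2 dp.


V = 6804 / 0.6 = 11340.00 ft/min

11340.00 ft/min


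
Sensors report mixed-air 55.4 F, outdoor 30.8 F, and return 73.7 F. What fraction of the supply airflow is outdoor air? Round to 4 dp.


frac = (55.4 - 73.7) / (30.8 - 73.7) = 0.4266

0.4266


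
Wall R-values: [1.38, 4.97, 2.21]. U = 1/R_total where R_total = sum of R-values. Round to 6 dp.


R_total = 1.38 + 4.97 + 2.21 = 8.56
U = 1/8.56 = 0.116822

0.116822


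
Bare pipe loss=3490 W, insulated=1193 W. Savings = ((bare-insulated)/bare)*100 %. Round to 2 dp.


Savings = ((3490-1193)/3490)*100 = 65.82 %

65.82 %


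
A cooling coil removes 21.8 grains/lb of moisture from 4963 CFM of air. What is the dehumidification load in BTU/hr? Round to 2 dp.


Q = 0.68 * 4963 * 21.8 = 73571.51 BTU/hr

73571.51 BTU/hr


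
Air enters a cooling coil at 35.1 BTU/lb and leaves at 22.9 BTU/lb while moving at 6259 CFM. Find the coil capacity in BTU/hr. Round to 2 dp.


Q = 4.5 * 6259 * (35.1 - 22.9) = 343619.10 BTU/hr

343619.10 BTU/hr


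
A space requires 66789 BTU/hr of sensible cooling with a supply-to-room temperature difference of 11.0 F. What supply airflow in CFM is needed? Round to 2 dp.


CFM = 66789 / (1.08 * 11.0) = 5621.97

5621.97 CFM


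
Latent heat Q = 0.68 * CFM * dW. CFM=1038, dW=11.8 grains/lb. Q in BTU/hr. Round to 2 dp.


Q = 0.68 * 1038 * 11.8 = 8328.91 BTU/hr

8328.91 BTU/hr


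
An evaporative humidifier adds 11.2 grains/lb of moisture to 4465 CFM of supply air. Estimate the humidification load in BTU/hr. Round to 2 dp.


Q = 0.68 * 4465 * 11.2 = 34005.44 BTU/hr

34005.44 BTU/hr


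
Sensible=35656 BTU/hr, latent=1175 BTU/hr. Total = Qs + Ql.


Qt = 35656 + 1175 = 36831 BTU/hr

36831 BTU/hr


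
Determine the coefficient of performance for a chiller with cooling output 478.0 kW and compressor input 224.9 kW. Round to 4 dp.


COP = 478.0 / 224.9 = 2.1254

2.1254


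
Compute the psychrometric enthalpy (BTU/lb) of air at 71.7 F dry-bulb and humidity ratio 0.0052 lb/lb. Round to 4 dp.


h = 0.24*71.7 + 0.0052*(1061+0.444*71.7) = 22.8907 BTU/lb

22.8907 BTU/lb


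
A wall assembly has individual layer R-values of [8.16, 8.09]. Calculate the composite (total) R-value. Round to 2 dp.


R_total = 8.16 + 8.09 = 16.25

16.25


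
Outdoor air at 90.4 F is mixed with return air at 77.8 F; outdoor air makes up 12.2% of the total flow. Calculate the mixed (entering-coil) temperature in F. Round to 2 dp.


T_mix = 77.8 + (12.2/100)*(90.4-77.8) = 79.34 F

79.34 F


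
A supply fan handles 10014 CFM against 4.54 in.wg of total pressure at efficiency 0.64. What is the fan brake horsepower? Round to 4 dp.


BHP = 10014 * 4.54 / (6356 * 0.64) = 11.1763 hp

11.1763 hp


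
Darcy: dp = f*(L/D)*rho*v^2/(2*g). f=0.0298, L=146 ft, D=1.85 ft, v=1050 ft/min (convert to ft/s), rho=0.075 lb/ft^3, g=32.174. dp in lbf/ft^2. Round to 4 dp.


v_fps = 1050/60 = 17.5 ft/s
dp = 0.0298*(146/1.85)*0.075*17.5^2/(2*32.174) = 0.8395 lbf/ft^2

0.8395 lbf/ft^2


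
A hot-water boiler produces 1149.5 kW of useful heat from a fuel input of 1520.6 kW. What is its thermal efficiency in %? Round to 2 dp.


eta = (1149.5/1520.6)*100 = 75.60 %

75.60 %


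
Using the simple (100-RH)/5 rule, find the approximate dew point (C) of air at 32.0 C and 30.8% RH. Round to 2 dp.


Td = 32.0 - (100-30.8)/5 = 18.16 C

18.16 C


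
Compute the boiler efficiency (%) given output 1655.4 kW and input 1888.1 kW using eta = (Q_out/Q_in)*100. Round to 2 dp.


eta = (1655.4/1888.1)*100 = 87.68 %

87.68 %


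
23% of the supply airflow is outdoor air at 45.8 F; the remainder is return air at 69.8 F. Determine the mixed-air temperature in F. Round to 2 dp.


T_mix = 0.23*45.8 + 0.77*69.8 = 64.28 F

64.28 F


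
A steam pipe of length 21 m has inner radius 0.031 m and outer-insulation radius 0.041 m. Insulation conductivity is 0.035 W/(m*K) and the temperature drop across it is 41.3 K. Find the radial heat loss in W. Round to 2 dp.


Q = 2*pi*0.035*21*41.3/ln(0.041/0.031) = 682.19 W

682.19 W


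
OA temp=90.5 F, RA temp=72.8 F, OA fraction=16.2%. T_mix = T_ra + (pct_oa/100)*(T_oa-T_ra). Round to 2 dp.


T_mix = 72.8 + (16.2/100)*(90.5-72.8) = 75.67 F

75.67 F


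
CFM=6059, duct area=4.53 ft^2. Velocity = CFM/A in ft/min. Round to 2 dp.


V = 6059 / 4.53 = 1337.53 ft/min

1337.53 ft/min


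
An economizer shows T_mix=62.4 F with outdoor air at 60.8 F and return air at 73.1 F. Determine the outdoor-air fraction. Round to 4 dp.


frac = (62.4 - 73.1) / (60.8 - 73.1) = 0.8699

0.8699


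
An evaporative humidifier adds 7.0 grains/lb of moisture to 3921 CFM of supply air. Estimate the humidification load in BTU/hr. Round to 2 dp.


Q = 0.68 * 3921 * 7.0 = 18663.96 BTU/hr

18663.96 BTU/hr


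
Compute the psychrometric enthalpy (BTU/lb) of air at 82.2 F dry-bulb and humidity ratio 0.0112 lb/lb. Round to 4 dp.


h = 0.24*82.2 + 0.0112*(1061+0.444*82.2) = 32.0200 BTU/lb

32.0200 BTU/lb


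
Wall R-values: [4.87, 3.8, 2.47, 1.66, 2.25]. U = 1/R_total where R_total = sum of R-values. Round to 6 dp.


R_total = 4.87 + 3.8 + 2.47 + 1.66 + 2.25 = 15.05
U = 1/15.05 = 0.066445

0.066445


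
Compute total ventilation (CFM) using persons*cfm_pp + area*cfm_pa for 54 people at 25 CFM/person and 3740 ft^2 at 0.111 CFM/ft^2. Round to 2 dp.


Total = 54*25 + 3740*0.111 = 1765.14 CFM

1765.14 CFM


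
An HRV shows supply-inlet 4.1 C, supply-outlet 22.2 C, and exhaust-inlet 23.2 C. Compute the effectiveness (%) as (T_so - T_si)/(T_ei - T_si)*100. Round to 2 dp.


eff = (22.2-4.1)/(23.2-4.1)*100 = 94.76 %

94.76 %


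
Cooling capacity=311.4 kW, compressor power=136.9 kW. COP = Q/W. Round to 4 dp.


COP = 311.4 / 136.9 = 2.2747

2.2747


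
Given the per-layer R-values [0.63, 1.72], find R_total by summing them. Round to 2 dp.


R_total = 0.63 + 1.72 = 2.35

2.35


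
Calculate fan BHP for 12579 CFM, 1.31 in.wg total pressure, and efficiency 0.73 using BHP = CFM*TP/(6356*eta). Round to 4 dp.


BHP = 12579 * 1.31 / (6356 * 0.73) = 3.5515 hp

3.5515 hp


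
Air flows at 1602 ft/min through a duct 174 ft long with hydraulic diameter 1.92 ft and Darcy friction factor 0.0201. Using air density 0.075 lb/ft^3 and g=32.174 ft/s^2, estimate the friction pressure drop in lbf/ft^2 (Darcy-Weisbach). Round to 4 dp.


v_fps = 1602/60 = 26.7 ft/s
dp = 0.0201*(174/1.92)*0.075*26.7^2/(2*32.174) = 1.5135 lbf/ft^2

1.5135 lbf/ft^2


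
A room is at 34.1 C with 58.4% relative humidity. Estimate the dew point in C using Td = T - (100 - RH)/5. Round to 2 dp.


Td = 34.1 - (100-58.4)/5 = 25.78 C

25.78 C


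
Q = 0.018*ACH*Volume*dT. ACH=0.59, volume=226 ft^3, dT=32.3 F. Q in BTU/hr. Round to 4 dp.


Q = 0.018 * 0.59 * 226 * 32.3 = 77.5239 BTU/hr

77.5239 BTU/hr


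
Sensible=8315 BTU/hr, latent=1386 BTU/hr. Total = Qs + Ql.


Qt = 8315 + 1386 = 9701 BTU/hr

9701 BTU/hr


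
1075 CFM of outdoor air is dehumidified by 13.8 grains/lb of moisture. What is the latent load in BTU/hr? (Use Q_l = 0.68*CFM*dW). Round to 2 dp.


Q = 0.68 * 1075 * 13.8 = 10087.80 BTU/hr

10087.80 BTU/hr


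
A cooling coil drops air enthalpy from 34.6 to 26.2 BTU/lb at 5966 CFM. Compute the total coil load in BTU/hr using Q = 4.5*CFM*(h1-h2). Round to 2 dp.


Q = 4.5 * 5966 * (34.6 - 26.2) = 225514.80 BTU/hr

225514.80 BTU/hr


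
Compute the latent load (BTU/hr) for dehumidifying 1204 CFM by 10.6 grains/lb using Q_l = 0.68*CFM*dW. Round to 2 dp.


Q = 0.68 * 1204 * 10.6 = 8678.43 BTU/hr

8678.43 BTU/hr


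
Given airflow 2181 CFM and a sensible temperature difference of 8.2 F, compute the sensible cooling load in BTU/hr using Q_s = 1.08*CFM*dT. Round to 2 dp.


Q = 1.08 * 2181 * 8.2 = 19314.94 BTU/hr

19314.94 BTU/hr


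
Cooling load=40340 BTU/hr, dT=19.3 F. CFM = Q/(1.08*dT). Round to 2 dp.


CFM = 40340 / (1.08 * 19.3) = 1935.33

1935.33 CFM


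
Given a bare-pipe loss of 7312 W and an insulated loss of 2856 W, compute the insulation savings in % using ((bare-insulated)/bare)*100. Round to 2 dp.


Savings = ((7312-2856)/7312)*100 = 60.94 %

60.94 %


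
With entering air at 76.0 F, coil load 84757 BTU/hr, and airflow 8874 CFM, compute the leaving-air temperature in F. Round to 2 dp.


dT = 84757/(1.08*8874) = 8.8437
T_leave = 76.0 - 8.8437 = 67.16 F

67.16 F


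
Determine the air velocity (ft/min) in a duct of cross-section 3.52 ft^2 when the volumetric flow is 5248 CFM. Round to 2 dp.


V = 5248 / 3.52 = 1490.91 ft/min

1490.91 ft/min


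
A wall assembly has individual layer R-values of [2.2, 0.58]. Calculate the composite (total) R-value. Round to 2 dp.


R_total = 2.2 + 0.58 = 2.78

2.78


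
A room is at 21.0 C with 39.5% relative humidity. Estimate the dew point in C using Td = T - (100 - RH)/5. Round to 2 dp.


Td = 21.0 - (100-39.5)/5 = 8.90 C

8.90 C


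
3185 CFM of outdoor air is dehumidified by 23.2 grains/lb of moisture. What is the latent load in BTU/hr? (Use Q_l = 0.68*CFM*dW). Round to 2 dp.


Q = 0.68 * 3185 * 23.2 = 50246.56 BTU/hr

50246.56 BTU/hr


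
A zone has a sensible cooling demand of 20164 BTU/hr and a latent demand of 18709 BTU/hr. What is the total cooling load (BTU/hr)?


Qt = 20164 + 18709 = 38873 BTU/hr

38873 BTU/hr


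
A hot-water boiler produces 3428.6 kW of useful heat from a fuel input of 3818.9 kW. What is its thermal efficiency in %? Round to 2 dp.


eta = (3428.6/3818.9)*100 = 89.78 %

89.78 %


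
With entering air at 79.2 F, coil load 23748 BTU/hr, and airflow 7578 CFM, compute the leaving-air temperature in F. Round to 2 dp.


dT = 23748/(1.08*7578) = 2.9017
T_leave = 79.2 - 2.9017 = 76.30 F

76.30 F


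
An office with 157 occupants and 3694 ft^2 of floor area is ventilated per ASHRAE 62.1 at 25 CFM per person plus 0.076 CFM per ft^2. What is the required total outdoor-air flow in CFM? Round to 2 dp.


Total = 157*25 + 3694*0.076 = 4205.74 CFM

4205.74 CFM


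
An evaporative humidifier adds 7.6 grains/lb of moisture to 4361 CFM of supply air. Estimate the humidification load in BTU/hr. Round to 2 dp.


Q = 0.68 * 4361 * 7.6 = 22537.65 BTU/hr

22537.65 BTU/hr


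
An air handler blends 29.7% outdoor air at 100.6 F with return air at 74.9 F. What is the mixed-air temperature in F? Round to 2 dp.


T_mix = 74.9 + (29.7/100)*(100.6-74.9) = 82.53 F

82.53 F


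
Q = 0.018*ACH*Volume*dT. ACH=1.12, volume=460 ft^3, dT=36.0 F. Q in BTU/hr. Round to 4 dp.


Q = 0.018 * 1.12 * 460 * 36.0 = 333.8496 BTU/hr

333.8496 BTU/hr


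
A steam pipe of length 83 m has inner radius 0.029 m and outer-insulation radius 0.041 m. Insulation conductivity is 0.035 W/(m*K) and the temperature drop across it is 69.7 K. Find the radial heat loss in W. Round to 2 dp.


Q = 2*pi*0.035*83*69.7/ln(0.041/0.029) = 3673.97 W

3673.97 W


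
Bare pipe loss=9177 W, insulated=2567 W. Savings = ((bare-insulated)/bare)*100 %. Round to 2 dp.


Savings = ((9177-2567)/9177)*100 = 72.03 %

72.03 %


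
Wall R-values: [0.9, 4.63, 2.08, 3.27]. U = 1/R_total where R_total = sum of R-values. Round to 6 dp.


R_total = 0.9 + 4.63 + 2.08 + 3.27 = 10.88
U = 1/10.88 = 0.091912

0.091912


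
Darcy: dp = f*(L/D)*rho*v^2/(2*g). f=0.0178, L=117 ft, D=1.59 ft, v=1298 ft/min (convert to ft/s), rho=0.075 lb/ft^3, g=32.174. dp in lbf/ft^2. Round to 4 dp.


v_fps = 1298/60 = 21.6333 ft/s
dp = 0.0178*(117/1.59)*0.075*21.6333^2/(2*32.174) = 0.7145 lbf/ft^2

0.7145 lbf/ft^2


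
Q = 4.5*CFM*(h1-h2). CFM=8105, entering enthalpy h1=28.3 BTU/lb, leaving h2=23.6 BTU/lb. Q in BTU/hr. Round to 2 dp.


Q = 4.5 * 8105 * (28.3 - 23.6) = 171420.75 BTU/hr

171420.75 BTU/hr


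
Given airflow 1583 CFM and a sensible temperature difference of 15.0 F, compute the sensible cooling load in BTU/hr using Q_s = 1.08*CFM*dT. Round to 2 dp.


Q = 1.08 * 1583 * 15.0 = 25644.60 BTU/hr

25644.60 BTU/hr


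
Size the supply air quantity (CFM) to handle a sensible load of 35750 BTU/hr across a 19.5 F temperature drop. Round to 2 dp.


CFM = 35750 / (1.08 * 19.5) = 1697.53

1697.53 CFM


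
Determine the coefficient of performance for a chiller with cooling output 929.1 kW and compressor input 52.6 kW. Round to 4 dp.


COP = 929.1 / 52.6 = 17.6635

17.6635


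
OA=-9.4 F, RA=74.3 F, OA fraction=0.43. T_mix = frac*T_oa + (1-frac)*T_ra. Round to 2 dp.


T_mix = 0.43*(-9.4) + 0.57*74.3 = 38.31 F

38.31 F


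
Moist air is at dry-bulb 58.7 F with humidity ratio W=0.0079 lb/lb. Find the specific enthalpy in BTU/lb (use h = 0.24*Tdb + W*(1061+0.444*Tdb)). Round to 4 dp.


h = 0.24*58.7 + 0.0079*(1061+0.444*58.7) = 22.6758 BTU/lb

22.6758 BTU/lb


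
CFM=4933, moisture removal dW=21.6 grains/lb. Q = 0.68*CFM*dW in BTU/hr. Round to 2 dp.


Q = 0.68 * 4933 * 21.6 = 72455.90 BTU/hr

72455.90 BTU/hr


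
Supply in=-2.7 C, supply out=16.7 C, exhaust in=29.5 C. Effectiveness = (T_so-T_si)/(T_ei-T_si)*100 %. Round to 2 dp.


eff = (16.7-(-2.7))/(29.5-(-2.7))*100 = 60.25 %

60.25 %


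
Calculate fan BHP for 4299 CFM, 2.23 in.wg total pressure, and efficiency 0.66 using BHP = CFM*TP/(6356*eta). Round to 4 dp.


BHP = 4299 * 2.23 / (6356 * 0.66) = 2.2853 hp

2.2853 hp


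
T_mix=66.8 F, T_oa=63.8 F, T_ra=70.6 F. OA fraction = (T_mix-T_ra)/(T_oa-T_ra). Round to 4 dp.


frac = (66.8 - 70.6) / (63.8 - 70.6) = 0.5588

0.5588


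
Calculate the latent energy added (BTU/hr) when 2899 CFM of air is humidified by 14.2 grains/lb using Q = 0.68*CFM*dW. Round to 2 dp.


Q = 0.68 * 2899 * 14.2 = 27992.74 BTU/hr

27992.74 BTU/hr


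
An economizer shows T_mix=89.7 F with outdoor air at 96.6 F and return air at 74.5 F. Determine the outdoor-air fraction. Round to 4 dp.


frac = (89.7 - 74.5) / (96.6 - 74.5) = 0.6878

0.6878


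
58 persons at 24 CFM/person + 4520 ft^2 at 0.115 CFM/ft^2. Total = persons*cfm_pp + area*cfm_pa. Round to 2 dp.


Total = 58*24 + 4520*0.115 = 1911.80 CFM

1911.80 CFM


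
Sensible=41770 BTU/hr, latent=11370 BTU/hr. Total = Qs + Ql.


Qt = 41770 + 11370 = 53140 BTU/hr

53140 BTU/hr


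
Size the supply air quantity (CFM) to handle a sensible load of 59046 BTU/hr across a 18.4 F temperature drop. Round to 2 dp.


CFM = 59046 / (1.08 * 18.4) = 2971.32

2971.32 CFM


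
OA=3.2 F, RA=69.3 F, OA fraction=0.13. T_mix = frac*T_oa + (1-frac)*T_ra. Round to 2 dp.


T_mix = 0.13*3.2 + 0.87*69.3 = 60.71 F

60.71 F


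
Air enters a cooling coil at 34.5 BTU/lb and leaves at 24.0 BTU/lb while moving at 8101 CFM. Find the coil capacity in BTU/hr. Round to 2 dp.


Q = 4.5 * 8101 * (34.5 - 24.0) = 382772.25 BTU/hr

382772.25 BTU/hr


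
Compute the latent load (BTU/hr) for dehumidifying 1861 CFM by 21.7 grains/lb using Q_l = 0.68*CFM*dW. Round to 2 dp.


Q = 0.68 * 1861 * 21.7 = 27460.92 BTU/hr

27460.92 BTU/hr


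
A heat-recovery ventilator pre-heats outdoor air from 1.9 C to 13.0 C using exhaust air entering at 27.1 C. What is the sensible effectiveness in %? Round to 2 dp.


eff = (13.0-1.9)/(27.1-1.9)*100 = 44.05 %

44.05 %


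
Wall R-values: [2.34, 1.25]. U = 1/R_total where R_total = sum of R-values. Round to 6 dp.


R_total = 2.34 + 1.25 = 3.59
U = 1/3.59 = 0.278552

0.278552


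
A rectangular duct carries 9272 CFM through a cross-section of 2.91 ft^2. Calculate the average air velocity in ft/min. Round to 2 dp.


V = 9272 / 2.91 = 3186.25 ft/min

3186.25 ft/min


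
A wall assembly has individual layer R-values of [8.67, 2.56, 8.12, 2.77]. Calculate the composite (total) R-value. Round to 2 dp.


R_total = 8.67 + 2.56 + 8.12 + 2.77 = 22.12

22.12


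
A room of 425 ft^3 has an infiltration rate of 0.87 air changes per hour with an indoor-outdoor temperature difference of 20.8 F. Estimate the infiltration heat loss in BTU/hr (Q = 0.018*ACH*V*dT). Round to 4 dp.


Q = 0.018 * 0.87 * 425 * 20.8 = 138.4344 BTU/hr

138.4344 BTU/hr


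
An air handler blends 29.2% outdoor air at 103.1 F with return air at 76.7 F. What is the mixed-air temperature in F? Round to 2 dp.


T_mix = 76.7 + (29.2/100)*(103.1-76.7) = 84.41 F

84.41 F


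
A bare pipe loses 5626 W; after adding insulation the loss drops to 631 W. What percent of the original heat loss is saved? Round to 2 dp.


Savings = ((5626-631)/5626)*100 = 88.78 %

88.78 %


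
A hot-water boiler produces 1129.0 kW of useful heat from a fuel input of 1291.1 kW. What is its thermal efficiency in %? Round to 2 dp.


eta = (1129.0/1291.1)*100 = 87.44 %

87.44 %


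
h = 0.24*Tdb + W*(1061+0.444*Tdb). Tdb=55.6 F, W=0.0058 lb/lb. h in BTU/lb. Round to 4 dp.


h = 0.24*55.6 + 0.0058*(1061+0.444*55.6) = 19.6410 BTU/lb

19.6410 BTU/lb


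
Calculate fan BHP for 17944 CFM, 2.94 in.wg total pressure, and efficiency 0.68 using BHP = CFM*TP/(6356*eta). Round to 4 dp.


BHP = 17944 * 2.94 / (6356 * 0.68) = 12.2060 hp

12.2060 hp


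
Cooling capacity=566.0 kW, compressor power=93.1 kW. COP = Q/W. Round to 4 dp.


COP = 566.0 / 93.1 = 6.0795

6.0795


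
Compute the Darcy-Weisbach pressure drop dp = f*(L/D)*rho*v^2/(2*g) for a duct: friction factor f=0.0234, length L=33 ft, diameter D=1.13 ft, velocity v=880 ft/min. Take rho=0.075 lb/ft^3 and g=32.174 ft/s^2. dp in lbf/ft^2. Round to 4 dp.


v_fps = 880/60 = 14.6667 ft/s
dp = 0.0234*(33/1.13)*0.075*14.6667^2/(2*32.174) = 0.1713 lbf/ft^2

0.1713 lbf/ft^2


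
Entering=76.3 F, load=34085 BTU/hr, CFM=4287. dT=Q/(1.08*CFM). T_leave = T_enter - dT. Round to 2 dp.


dT = 34085/(1.08*4287) = 7.3618
T_leave = 76.3 - 7.3618 = 68.94 F

68.94 F


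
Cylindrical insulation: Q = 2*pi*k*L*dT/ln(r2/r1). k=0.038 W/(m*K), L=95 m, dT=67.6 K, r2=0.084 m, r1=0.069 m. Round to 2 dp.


Q = 2*pi*0.038*95*67.6/ln(0.084/0.069) = 7794.83 W

7794.83 W


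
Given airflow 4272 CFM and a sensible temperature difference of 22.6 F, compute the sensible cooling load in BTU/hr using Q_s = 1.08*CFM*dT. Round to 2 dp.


Q = 1.08 * 4272 * 22.6 = 104270.98 BTU/hr

104270.98 BTU/hr


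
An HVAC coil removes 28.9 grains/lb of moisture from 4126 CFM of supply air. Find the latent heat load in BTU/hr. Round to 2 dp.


Q = 0.68 * 4126 * 28.9 = 81084.15 BTU/hr

81084.15 BTU/hr


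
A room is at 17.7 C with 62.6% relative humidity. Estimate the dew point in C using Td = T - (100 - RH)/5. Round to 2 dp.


Td = 17.7 - (100-62.6)/5 = 10.22 C

10.22 C


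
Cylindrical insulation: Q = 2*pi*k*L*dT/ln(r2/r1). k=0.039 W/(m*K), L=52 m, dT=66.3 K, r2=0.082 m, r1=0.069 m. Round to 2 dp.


Q = 2*pi*0.039*52*66.3/ln(0.082/0.069) = 4894.28 W

4894.28 W


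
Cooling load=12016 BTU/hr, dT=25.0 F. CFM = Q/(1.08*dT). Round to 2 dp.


CFM = 12016 / (1.08 * 25.0) = 445.04

445.04 CFM


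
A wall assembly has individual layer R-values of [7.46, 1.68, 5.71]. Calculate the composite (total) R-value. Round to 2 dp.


R_total = 7.46 + 1.68 + 5.71 = 14.85

14.85


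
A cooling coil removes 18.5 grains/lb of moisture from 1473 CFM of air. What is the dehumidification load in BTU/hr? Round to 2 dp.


Q = 0.68 * 1473 * 18.5 = 18530.34 BTU/hr

18530.34 BTU/hr


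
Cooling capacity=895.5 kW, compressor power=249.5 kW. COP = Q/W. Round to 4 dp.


COP = 895.5 / 249.5 = 3.5892

3.5892


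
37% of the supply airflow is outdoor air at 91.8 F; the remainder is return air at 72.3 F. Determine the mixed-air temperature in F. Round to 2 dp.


T_mix = 0.37*91.8 + 0.63*72.3 = 79.52 F

79.52 F


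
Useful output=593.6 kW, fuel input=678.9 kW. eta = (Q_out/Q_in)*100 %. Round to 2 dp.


eta = (593.6/678.9)*100 = 87.44 %

87.44 %


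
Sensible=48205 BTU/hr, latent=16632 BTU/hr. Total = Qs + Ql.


Qt = 48205 + 16632 = 64837 BTU/hr

64837 BTU/hr


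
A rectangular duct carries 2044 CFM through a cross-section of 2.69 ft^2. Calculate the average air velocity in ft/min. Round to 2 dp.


V = 2044 / 2.69 = 759.85 ft/min

759.85 ft/min


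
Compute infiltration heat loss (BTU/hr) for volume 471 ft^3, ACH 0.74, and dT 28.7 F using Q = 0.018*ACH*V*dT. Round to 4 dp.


Q = 0.018 * 0.74 * 471 * 28.7 = 180.0558 BTU/hr

180.0558 BTU/hr


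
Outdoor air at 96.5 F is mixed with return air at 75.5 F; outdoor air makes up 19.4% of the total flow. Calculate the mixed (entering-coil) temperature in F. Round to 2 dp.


T_mix = 75.5 + (19.4/100)*(96.5-75.5) = 79.57 F

79.57 F


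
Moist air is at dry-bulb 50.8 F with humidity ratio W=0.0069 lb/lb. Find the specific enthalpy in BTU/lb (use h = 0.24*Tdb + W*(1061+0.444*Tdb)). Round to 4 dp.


h = 0.24*50.8 + 0.0069*(1061+0.444*50.8) = 19.6685 BTU/lb

19.6685 BTU/lb
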